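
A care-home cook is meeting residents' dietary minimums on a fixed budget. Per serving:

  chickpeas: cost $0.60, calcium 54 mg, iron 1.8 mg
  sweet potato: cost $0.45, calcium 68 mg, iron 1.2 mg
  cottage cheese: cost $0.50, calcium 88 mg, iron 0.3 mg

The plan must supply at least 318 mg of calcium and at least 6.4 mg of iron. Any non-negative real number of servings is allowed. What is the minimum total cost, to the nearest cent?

$2.33

This is a tiny linear program; its minimum lies at a vertex of the feasible set. List the vertices and price them.
chickpeas only: max(318/54, 6.4/1.8) = 5.889 servings → $3.53.
sweet potato only: max(318/68, 6.4/1.2) = 5.333 servings → $2.40.
cottage cheese only: max(318/88, 6.4/0.3) = 21.33 servings → $10.67.
chickpeas + sweet potato with both tight: 0.9306 servings and 3.938 servings → $2.33.
chickpeas + cottage cheese with both tight: 3.29 servings and 1.595 servings → $2.77.
sweet potato + cottage cheese with both targets exact would need a negative amount; discard.
So the least-cost plan costs $2.33.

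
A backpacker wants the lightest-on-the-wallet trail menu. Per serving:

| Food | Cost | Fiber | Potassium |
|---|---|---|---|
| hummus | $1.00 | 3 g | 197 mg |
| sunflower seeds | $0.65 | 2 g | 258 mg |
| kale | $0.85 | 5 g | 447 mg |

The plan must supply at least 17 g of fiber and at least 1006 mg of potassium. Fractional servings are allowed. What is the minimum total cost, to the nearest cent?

$2.89

The cheapest plan sits at a corner of the feasible region — with two constraints it uses at most two foods.
hummus only: max(17/3, 1006/197) = 5.667 servings → $5.67.
sunflower seeds only: max(17/2, 1006/258) = 8.5 servings → $5.53.
kale only: max(17/5, 1006/447) = 3.4 servings → $2.89.
hummus + sunflower seeds: intersection lies outside the first quadrant.
hummus + kale: the both-tight solution has a negative serving — not a feasible corner.
sunflower seeds + kale: intersection lies outside the first quadrant.
The minimum over all feasible corners is $2.89.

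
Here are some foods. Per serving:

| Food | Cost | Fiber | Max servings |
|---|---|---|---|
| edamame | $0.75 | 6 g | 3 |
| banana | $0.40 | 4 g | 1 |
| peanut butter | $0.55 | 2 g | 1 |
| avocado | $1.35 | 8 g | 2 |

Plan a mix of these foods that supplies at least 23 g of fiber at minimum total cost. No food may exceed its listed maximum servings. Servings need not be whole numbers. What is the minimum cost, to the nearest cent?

$2.82

Cost per g of fiber: banana $0.1000, edamame $0.1250, avocado $0.1688, peanut butter $0.2750.
Take 1 serving of banana: +4.0 g fiber for $0.40 (total $0.40, still need 19.0 g).
Take 3 servings of edamame: +18.0 g fiber for $2.25 (total $2.65, still need 1.0 g).
Take 0.125 servings of avocado: +1.0 g fiber for $0.17 (total $2.82, still need 0.0 g).
Greedy by cheapest-per-g is optimal for a single linear constraint, so the minimum cost is $2.82.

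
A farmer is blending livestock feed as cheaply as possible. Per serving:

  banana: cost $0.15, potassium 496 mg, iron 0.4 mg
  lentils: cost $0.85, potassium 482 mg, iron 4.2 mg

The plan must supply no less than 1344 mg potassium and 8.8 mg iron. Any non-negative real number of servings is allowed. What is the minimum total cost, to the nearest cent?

With two linear requirements the optimum uses one or two foods; enumerate the corners.
banana only: max(1344/496, 8.8/0.4) = 22 servings → $3.30.
lentils only: max(1344/482, 8.8/4.2) = 2.788 servings → $2.37.
banana + lentils with both tight: 0.7423 servings and 2.025 servings → $1.83.
So the least-cost plan costs $1.83.

$1.83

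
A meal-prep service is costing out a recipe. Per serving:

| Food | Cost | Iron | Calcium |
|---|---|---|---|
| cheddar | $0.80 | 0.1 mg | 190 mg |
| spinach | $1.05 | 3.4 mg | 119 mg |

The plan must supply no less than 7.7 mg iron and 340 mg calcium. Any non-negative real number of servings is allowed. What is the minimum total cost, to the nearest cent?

$2.67

At the optimum either one food covers both requirements or two foods hit both targets exactly; no other combination can be cheaper.
cheddar only: max(7.7/0.1, 340/190) = 77 servings → $61.60.
spinach only: max(7.7/3.4, 340/119) = 2.857 servings → $3.00.
cheddar + spinach with both tight: 0.378 servings and 2.254 servings → $2.67.
The minimum over all feasible corners is $2.67.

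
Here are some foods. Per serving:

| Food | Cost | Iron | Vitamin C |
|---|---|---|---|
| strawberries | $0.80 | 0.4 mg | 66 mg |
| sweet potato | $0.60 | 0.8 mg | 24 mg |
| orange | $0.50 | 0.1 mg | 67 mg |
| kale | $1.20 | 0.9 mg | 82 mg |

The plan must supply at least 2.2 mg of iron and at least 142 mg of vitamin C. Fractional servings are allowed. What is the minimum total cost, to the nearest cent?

The cheapest plan sits at a corner of the feasible region — with two constraints it uses at most two foods.
strawberries only: max(2.2/0.4, 142/66) = 5.5 servings → $4.40.
sweet potato only: max(2.2/0.8, 142/24) = 5.917 servings → $3.55.
orange only: max(2.2/0.1, 142/67) = 22 servings → $11.00.
kale only: max(2.2/0.9, 142/82) = 2.444 servings → $2.93.
strawberries + sweet potato with both tight: 1.407 servings and 2.046 servings → $2.35.
strawberries + orange: intersection lies outside the first quadrant.
strawberries + kale: intersection lies outside the first quadrant.
sweet potato + orange with both tight: 2.602 servings and 1.188 servings → $2.15.
sweet potato + kale with both tight: 1.195 servings and 1.382 servings → $2.38.
orange + kale with both targets exact would need a negative amount; discard.
So the least-cost plan costs $2.15.

$2.15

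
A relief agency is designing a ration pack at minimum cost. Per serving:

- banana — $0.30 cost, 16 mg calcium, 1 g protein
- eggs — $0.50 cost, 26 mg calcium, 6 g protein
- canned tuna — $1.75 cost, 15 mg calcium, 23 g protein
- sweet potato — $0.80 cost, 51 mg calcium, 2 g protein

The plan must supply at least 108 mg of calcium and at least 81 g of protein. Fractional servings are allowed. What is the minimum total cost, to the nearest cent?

$6.27

A basic optimal solution has at most two foods positive. Try each food alone and each pair with both targets met exactly.
banana only: max(108/16, 81/1) = 81 servings → $24.30.
eggs only: max(108/26, 81/6) = 13.5 servings → $6.75.
canned tuna only: max(108/15, 81/23) = 7.2 servings → $12.60.
sweet potato only: max(108/51, 81/2) = 40.5 servings → $32.40.
banana + eggs with both targets exact would need a negative amount; discard.
banana + canned tuna with both tight: 3.595 servings and 3.365 servings → $6.97.
banana + sweet potato with both targets exact would need a negative amount; discard.
eggs + canned tuna with both tight: 2.498 servings and 2.87 servings → $6.27.
eggs + sweet potato: intersection lies outside the first quadrant.
canned tuna + sweet potato with both tight: 3.425 servings and 1.11 servings → $6.88.
The minimum over all feasible corners is $6.27.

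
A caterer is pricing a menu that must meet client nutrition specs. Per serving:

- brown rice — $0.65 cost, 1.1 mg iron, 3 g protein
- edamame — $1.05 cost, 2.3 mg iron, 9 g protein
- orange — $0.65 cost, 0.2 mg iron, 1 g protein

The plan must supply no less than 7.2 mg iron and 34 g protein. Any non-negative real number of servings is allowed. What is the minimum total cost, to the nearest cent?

$3.97

Compare the cost at each extreme point of the feasible region.
brown rice only: max(7.2/1.1, 34/3) = 11.33 servings → $7.37.
edamame only: max(7.2/2.3, 34/9) = 3.778 servings → $3.97.
orange only: max(7.2/0.2, 34/1) = 36 servings → $23.40.
brown rice + edamame with both targets exact would need a negative amount; discard.
brown rice + orange with both tight: 0.8 servings and 31.6 servings → $21.06.
edamame + orange with both tight: 0.8 servings and 26.8 servings → $18.26.
The minimum over all feasible corners is $3.97.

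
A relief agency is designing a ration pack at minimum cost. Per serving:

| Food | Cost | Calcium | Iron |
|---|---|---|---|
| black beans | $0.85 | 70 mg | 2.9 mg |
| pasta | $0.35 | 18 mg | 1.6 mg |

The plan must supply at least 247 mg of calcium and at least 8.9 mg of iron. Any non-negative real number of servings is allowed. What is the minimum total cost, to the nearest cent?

At the optimum either one food covers both requirements or two foods hit both targets exactly; no other combination can be cheaper.
black beans only: max(247/70, 8.9/2.9) = 3.529 servings → $3.00.
pasta only: max(247/18, 8.9/1.6) = 13.72 servings → $4.80.
black beans + pasta: intersection lies outside the first quadrant.
The minimum over all feasible corners is $3.00.

$3.00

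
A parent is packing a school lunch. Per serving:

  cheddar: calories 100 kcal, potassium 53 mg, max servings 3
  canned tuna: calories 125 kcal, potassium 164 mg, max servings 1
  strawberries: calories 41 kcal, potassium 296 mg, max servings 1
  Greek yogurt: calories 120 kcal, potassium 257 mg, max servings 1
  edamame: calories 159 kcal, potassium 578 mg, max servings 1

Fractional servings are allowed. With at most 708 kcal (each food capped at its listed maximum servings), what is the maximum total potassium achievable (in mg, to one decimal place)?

Potassium per kcal: strawberries 7.22, edamame 3.635, Greek yogurt 2.142, canned tuna 1.312, cheddar 0.53.
Take 1 serving of strawberries: uses 41 kcal, +296.0 mg potassium (running total 296.0 mg).
Take 1 serving of edamame: uses 159 kcal, +578.0 mg potassium (running total 874.0 mg).
Take 1 serving of Greek yogurt: uses 120 kcal, +257.0 mg potassium (running total 1131.0 mg).
Take 1 serving of canned tuna: uses 125 kcal, +164.0 mg potassium (running total 1295.0 mg).
Take 2.63 servings of cheddar: uses 263 kcal, +139.4 mg potassium (running total 1434.4 mg).
Filling greedily by potassium-per-kcal is optimal for one linear limit, giving 1434.4 mg.

1434.4 mg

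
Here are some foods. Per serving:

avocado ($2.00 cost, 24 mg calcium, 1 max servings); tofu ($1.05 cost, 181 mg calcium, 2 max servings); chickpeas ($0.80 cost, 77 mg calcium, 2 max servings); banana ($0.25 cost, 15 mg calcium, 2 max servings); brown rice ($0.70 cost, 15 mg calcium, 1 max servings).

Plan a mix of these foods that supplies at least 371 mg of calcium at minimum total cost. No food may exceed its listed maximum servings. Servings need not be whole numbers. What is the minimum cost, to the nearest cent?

$2.19

Cost per mg of calcium: tofu $0.0058, chickpeas $0.0104, banana $0.0167, brown rice $0.0467, avocado $0.0833.
Take 2 servings of tofu: +362.0 mg calcium for $2.10 (total $2.10, still need 9.0 mg).
Take 0.1169 servings of chickpeas: +9.0 mg calcium for $0.09 (total $2.19, still need 0.0 mg).
Filling from the cheapest source first is optimal under one linear minimum: $2.19.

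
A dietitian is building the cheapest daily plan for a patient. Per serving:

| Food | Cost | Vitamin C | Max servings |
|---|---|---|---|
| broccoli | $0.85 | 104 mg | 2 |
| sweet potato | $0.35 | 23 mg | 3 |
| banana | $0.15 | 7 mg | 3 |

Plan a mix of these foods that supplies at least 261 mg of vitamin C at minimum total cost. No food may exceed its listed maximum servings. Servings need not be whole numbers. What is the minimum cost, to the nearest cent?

Cost per mg of vitamin C: broccoli $0.0082, sweet potato $0.0152, banana $0.0214.
Take 2 servings of broccoli: +208.0 mg vitamin C for $1.70 (total $1.70, still need 53.0 mg).
Take 2.304 servings of sweet potato: +53.0 mg vitamin C for $0.81 (total $2.51, still need 0.0 mg).
Filling from the cheapest source first is optimal under one linear minimum: $2.51.

$2.51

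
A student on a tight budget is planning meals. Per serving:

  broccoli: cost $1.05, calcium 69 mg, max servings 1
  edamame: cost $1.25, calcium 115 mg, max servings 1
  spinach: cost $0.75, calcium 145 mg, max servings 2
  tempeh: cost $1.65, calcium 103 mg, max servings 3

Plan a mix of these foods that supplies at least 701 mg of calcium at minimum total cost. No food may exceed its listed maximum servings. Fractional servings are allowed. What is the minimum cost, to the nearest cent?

Cost per mg of calcium: spinach $0.0052, edamame $0.0109, broccoli $0.0152, tempeh $0.0160.
Take 2 servings of spinach: +290.0 mg calcium for $1.50 (total $1.50, still need 411.0 mg).
Take 1 serving of edamame: +115.0 mg calcium for $1.25 (total $2.75, still need 296.0 mg).
Take 1 serving of broccoli: +69.0 mg calcium for $1.05 (total $3.80, still need 227.0 mg).
Take 2.204 servings of tempeh: +227.0 mg calcium for $3.64 (total $7.44, still need 0.0 mg).
Greedy by cheapest-per-mg is optimal for a single linear constraint, so the minimum cost is $7.44.

$7.44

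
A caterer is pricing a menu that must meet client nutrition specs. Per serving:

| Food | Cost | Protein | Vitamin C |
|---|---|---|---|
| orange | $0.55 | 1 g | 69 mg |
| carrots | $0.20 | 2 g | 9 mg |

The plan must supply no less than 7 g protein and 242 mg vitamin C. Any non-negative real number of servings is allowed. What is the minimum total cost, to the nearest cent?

Compare the cost at each extreme point of the feasible region.
orange only: max(7/1, 242/69) = 7 servings → $3.85.
carrots only: max(7/2, 242/9) = 26.89 servings → $5.38.
orange + carrots with both tight: 3.264 servings and 1.868 servings → $2.17.
The minimum over all feasible corners is $2.17.

$2.17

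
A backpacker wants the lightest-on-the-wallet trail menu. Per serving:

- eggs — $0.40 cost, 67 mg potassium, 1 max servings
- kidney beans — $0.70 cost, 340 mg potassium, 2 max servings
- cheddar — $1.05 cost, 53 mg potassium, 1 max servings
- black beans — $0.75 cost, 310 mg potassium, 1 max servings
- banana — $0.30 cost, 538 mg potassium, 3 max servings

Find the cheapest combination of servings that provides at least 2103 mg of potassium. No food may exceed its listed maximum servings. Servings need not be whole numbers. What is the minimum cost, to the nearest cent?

Cost per mg of potassium: banana $0.0006, kidney beans $0.0021, black beans $0.0024, eggs $0.0060, cheddar $0.0198.
Take 3 servings of banana: +1614.0 mg potassium for $0.90 (total $0.90, still need 489.0 mg).
Take 1.438 servings of kidney beans: +489.0 mg potassium for $1.01 (total $1.91, still need 0.0 mg).
Filling from the cheapest source first is optimal under one linear minimum: $1.91.

$1.91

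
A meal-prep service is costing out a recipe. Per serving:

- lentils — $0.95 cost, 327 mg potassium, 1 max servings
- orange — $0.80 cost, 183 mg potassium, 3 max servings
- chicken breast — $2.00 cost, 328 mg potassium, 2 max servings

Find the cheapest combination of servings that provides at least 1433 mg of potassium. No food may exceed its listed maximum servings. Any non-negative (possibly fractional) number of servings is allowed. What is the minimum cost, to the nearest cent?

$6.75

Cost per mg of potassium: lentils $0.0029, orange $0.0044, chicken breast $0.0061.
Take 1 serving of lentils: +327.0 mg potassium for $0.95 (total $0.95, still need 1106.0 mg).
Take 3 servings of orange: +549.0 mg potassium for $2.40 (total $3.35, still need 557.0 mg).
Take 1.698 servings of chicken breast: +557.0 mg potassium for $3.40 (total $6.75, still need 0.0 mg).
Filling from the cheapest source first is optimal under one linear minimum: $6.75.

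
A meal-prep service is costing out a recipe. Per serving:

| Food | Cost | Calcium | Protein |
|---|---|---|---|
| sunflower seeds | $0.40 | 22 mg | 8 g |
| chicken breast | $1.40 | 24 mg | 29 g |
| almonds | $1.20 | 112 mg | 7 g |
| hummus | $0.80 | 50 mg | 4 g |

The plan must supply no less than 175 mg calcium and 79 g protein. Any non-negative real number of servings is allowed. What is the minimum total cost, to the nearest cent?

$3.91

For a min-cost LP with two ≥-constraints, a basic feasible solution has at most two positive variables.
sunflower seeds only: max(175/22, 79/8) = 9.875 servings → $3.95.
chicken breast only: max(175/24, 79/29) = 7.292 servings → $10.21.
almonds only: max(175/112, 79/7) = 11.29 servings → $13.54.
hummus only: max(175/50, 79/4) = 19.75 servings → $15.80.
sunflower seeds + chicken breast with both tight: 7.128 servings and 0.7578 servings → $3.91.
sunflower seeds + almonds: the both-tight solution has a negative serving — not a feasible corner.
sunflower seeds + hummus: the both-tight solution has a negative serving — not a feasible corner.
chicken breast + almonds with both tight: 2.475 servings and 1.032 servings → $4.70.
chicken breast + hummus with both tight: 2.4 servings and 2.348 servings → $5.24.
almonds + hummus: intersection lies outside the first quadrant.
So the least-cost plan costs $3.91.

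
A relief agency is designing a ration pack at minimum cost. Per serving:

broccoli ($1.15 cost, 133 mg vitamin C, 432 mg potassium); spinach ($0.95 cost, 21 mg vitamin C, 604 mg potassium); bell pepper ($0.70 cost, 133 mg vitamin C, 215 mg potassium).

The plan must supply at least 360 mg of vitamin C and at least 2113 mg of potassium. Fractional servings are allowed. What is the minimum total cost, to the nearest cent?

A basic optimal solution has at most two foods positive. Try each food alone and each pair with both targets met exactly.
broccoli only: max(360/133, 2113/432) = 4.891 servings → $5.62.
spinach only: max(360/21, 2113/604) = 17.14 servings → $16.29.
bell pepper only: max(360/133, 2113/215) = 9.828 servings → $6.88.
broccoli + spinach with both tight: 2.429 servings and 1.761 servings → $4.47.
broccoli + bell pepper: the both-tight solution has a negative serving — not a feasible corner.
spinach + bell pepper with both tight: 2.686 servings and 2.283 servings → $4.15.
Cheapest feasible corner: $4.15.

$4.15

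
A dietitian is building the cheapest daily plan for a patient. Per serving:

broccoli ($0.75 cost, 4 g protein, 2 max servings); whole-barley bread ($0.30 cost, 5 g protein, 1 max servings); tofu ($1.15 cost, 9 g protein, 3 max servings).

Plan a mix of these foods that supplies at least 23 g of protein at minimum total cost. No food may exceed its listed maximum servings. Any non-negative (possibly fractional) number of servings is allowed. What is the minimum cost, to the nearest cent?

$2.60

Cost per g of protein: whole-barley bread $0.0600, tofu $0.1278, broccoli $0.1875.
Take 1 serving of whole-barley bread: +5.0 g protein for $0.30 (total $0.30, still need 18.0 g).
Take 2 servings of tofu: +18.0 g protein for $2.30 (total $2.60, still need 0.0 g).
Filling from the cheapest source first is optimal under one linear minimum: $2.60.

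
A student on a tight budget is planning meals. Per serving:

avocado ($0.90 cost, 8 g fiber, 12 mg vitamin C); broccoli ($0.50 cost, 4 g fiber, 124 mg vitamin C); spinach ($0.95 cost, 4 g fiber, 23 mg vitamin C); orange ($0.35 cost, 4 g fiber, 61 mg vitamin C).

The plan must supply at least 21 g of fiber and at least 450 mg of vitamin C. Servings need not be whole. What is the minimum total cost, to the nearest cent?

$2.15

Minimising a linear cost over {fiber ≥ 21, vitamin C ≥ 450, servings ≥ 0} — the optimum is at a vertex, using one or two foods.
avocado only: max(21/8, 450/12) = 37.5 servings → $33.75.
broccoli only: max(21/4, 450/124) = 5.25 servings → $2.62.
spinach only: max(21/4, 450/23) = 19.57 servings → $18.59.
orange only: max(21/4, 450/61) = 7.377 servings → $2.58.
avocado + broccoli with both tight: 0.8517 servings and 3.547 servings → $2.54.
avocado + spinach: the both-tight solution has a negative serving — not a feasible corner.
avocado + orange: the both-tight solution has a negative serving — not a feasible corner.
broccoli + spinach with both tight: 3.26 servings and 1.99 servings → $3.52.
broccoli + orange with both tight: 2.06 servings and 3.19 servings → $2.15.
spinach + orange: intersection lies outside the first quadrant.
Cheapest feasible corner: $2.15.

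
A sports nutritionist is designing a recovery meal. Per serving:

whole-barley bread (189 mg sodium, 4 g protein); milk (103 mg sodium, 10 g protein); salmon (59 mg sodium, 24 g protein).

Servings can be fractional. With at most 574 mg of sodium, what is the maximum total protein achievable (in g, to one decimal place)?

233.5 g

Protein per mg sodium: salmon 0.4068, milk 0.09709, whole-barley bread 0.02116.
With no serving limits, spend the whole sodium allowance on salmon: 574 mg / 59 mg × 24 g = 233.5 g.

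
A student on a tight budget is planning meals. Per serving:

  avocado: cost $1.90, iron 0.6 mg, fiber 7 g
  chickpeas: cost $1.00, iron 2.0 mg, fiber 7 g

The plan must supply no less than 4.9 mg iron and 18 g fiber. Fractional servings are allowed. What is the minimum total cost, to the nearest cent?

$2.57

Two binding constraints pin down two serving amounts, so the optimal mix uses at most two foods. The candidates are each food alone (scaled to the tighter of iron/fiber) and each pair with both constraints tight.
avocado only: max(4.9/0.6, 18/7) = 8.167 servings → $15.52.
chickpeas only: max(4.9/2.0, 18/7) = 2.571 servings → $2.57.
avocado + chickpeas with both tight: 0.1735 servings and 2.398 servings → $2.73.
So the least-cost plan costs $2.57.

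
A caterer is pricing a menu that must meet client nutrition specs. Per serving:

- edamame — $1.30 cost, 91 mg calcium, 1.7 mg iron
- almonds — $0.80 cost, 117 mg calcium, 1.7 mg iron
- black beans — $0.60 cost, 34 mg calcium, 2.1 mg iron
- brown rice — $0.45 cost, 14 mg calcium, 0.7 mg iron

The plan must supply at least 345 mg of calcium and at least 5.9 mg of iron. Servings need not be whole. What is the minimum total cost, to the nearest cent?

$2.56

A basic optimal solution has at most two foods positive. Try each food alone and each pair with both targets met exactly.
edamame only: max(345/91, 5.9/1.7) = 3.791 servings → $4.93.
almonds only: max(345/117, 5.9/1.7) = 3.471 servings → $2.78.
black beans only: max(345/34, 5.9/2.1) = 10.15 servings → $6.09.
brown rice only: max(345/14, 5.9/0.7) = 24.64 servings → $11.09.
edamame + almonds with both tight: 2.348 servings and 1.122 servings → $3.95.
edamame + black beans: intersection lies outside the first quadrant.
edamame + brown rice with both targets exact would need a negative amount; discard.
almonds + black beans with both tight: 2.788 servings and 0.5524 servings → $2.56.
almonds + brown rice with both tight: 2.735 servings and 1.787 servings → $2.99.
black beans + brown rice: the both-tight solution has a negative serving — not a feasible corner.
The minimum over all feasible corners is $2.56.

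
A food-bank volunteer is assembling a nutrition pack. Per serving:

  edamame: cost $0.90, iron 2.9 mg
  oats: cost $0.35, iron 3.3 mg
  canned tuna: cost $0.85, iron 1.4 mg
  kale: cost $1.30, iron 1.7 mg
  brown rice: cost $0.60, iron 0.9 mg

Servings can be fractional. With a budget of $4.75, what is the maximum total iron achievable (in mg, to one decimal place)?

44.8 mg

Iron per dollar: oats 9.429, edamame 3.222, canned tuna 1.647, brown rice 1.5, kale 1.308.
With no serving limits, spend the whole cost allowance on oats: $4.75 / $0.35 × 3.3 mg = 44.8 mg.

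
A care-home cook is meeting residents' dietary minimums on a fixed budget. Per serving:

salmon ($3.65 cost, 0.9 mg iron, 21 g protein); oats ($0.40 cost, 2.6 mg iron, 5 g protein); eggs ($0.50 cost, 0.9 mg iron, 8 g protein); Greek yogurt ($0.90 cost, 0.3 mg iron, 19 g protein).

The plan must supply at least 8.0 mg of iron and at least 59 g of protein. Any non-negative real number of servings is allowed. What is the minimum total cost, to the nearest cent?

$3.25

Minimising a linear cost over {iron ≥ 8.0, protein ≥ 59, servings ≥ 0} — the optimum is at a vertex, using one or two foods.
salmon only: max(8.0/0.9, 59/21) = 8.889 servings → $32.44.
oats only: max(8.0/2.6, 59/5) = 11.8 servings → $4.72.
eggs only: max(8.0/0.9, 59/8) = 8.889 servings → $4.44.
Greek yogurt only: max(8.0/0.3, 59/19) = 26.67 servings → $24.00.
salmon + oats with both tight: 2.263 servings and 2.293 servings → $9.18.
salmon + eggs with both targets exact would need a negative amount; discard.
salmon + Greek yogurt: the both-tight solution has a negative serving — not a feasible corner.
oats + eggs with both tight: 0.6687 servings and 6.957 servings → $3.75.
oats + Greek yogurt with both tight: 2.804 servings and 2.367 servings → $3.25.
eggs + Greek yogurt: the both-tight solution has a negative serving — not a feasible corner.
So the least-cost plan costs $3.25.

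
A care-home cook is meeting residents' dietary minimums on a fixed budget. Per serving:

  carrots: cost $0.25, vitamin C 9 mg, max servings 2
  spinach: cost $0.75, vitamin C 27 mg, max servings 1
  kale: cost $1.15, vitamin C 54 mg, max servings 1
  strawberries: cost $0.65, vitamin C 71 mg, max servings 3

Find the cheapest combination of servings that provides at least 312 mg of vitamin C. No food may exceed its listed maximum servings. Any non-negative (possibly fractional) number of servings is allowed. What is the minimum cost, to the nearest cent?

$4.35

Cost per mg of vitamin C: strawberries $0.0092, kale $0.0213, carrots $0.0278, spinach $0.0278.
Take 3 servings of strawberries: +213.0 mg vitamin C for $1.95 (total $1.95, still need 99.0 mg).
Take 1 serving of kale: +54.0 mg vitamin C for $1.15 (total $3.10, still need 45.0 mg).
Take 2 servings of carrots: +18.0 mg vitamin C for $0.50 (total $3.60, still need 27.0 mg).
Take 1 serving of spinach: +27.0 mg vitamin C for $0.75 (total $4.35, still need 0.0 mg).
Filling from the cheapest source first is optimal under one linear minimum: $4.35.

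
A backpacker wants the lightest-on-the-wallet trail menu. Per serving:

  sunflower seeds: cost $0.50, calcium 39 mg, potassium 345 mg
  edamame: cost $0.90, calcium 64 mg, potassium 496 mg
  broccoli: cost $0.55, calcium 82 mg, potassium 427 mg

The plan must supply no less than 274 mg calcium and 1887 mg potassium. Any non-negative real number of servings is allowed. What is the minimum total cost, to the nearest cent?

$2.43

A basic optimal solution has at most two foods positive. Try each food alone and each pair with both targets met exactly.
sunflower seeds only: max(274/39, 1887/345) = 7.026 servings → $3.51.
edamame only: max(274/64, 1887/496) = 4.281 servings → $3.85.
broccoli only: max(274/82, 1887/427) = 4.419 servings → $2.43.
sunflower seeds + edamame: the both-tight solution has a negative serving — not a feasible corner.
sunflower seeds + broccoli with both tight: 3.243 servings and 1.799 servings → $2.61.
edamame + broccoli with both tight: 2.828 servings and 1.134 servings → $3.17.
So the least-cost plan costs $2.43.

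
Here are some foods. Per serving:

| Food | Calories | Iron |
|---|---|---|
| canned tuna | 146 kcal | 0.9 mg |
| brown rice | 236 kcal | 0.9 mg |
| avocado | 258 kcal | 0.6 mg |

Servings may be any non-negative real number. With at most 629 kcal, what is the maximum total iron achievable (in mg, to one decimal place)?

3.9 mg

Iron per kcal: canned tuna 0.006164, brown rice 0.003814, avocado 0.002326.
With no serving limits, spend the whole calories allowance on canned tuna: 629 kcal / 146 kcal × 0.9 mg = 3.9 mg.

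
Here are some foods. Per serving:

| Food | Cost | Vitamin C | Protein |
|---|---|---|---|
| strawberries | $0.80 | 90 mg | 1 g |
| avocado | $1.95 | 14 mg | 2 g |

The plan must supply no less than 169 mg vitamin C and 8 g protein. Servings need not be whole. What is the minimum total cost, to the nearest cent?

$6.40

At the optimum either one food covers both requirements or two foods hit both targets exactly; no other combination can be cheaper.
strawberries only: max(169/90, 8/1) = 8 servings → $6.40.
avocado only: max(169/14, 8/2) = 12.07 servings → $23.54.
strawberries + avocado with both tight: 1.361 servings and 3.319 servings → $7.56.
The minimum over all feasible corners is $6.40.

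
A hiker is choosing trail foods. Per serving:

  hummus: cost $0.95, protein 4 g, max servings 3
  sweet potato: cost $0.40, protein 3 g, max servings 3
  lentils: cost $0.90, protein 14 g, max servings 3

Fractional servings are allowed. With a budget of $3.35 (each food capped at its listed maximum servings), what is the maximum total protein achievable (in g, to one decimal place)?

46.9 g

Protein per dollar: lentils 15.56, sweet potato 7.5, hummus 4.211.
Take 3 servings of lentils: spends $2.70, +42.0 g protein (running total 42.0 g).
Take 1.625 servings of sweet potato: spends $0.65, +4.9 g protein (running total 46.9 g).
Greedy by best ratio exhausts the cost allowance optimally: 46.9 g.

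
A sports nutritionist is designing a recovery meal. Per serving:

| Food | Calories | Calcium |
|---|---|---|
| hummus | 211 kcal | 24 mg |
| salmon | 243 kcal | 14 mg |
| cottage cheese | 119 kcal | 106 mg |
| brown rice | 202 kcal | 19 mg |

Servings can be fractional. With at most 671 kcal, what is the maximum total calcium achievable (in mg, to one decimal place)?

Calcium per kcal: cottage cheese 0.8908, hummus 0.1137, brown rice 0.09406, salmon 0.05761.
With no serving limits, spend the whole calories allowance on cottage cheese: 671 kcal / 119 kcal × 106 mg = 597.7 mg.

597.7 mg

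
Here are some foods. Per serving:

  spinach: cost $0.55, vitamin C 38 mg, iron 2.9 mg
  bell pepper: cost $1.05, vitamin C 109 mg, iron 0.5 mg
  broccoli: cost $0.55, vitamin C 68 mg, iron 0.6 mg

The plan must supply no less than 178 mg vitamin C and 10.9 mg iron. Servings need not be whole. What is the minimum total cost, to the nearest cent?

With two linear requirements the optimum uses one or two foods; enumerate the corners.
spinach only: max(178/38, 10.9/2.9) = 4.684 servings → $2.58.
bell pepper only: max(178/109, 10.9/0.5) = 21.8 servings → $22.89.
broccoli only: max(178/68, 10.9/0.6) = 18.17 servings → $9.99.
spinach + bell pepper with both tight: 3.699 servings and 0.3433 servings → $2.40.
spinach + broccoli with both tight: 3.638 servings and 0.5849 servings → $2.32.
bell pepper + broccoli: the both-tight solution has a negative serving — not a feasible corner.
The minimum over all feasible corners is $2.32.

$2.32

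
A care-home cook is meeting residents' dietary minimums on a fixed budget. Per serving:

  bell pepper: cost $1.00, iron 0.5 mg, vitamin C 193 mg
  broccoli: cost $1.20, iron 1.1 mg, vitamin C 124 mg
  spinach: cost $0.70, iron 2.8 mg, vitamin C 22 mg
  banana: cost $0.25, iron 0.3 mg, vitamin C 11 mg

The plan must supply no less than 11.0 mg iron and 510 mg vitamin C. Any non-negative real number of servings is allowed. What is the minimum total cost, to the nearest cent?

Two binding constraints pin down two serving amounts, so the optimal mix uses at most two foods. The candidates are each food alone (scaled to the tighter of iron/vitamin C) and each pair with both constraints tight.
bell pepper only: max(11.0/0.5, 510/193) = 22 servings → $22.00.
broccoli only: max(11.0/1.1, 510/124) = 10 servings → $12.00.
spinach only: max(11.0/2.8, 510/22) = 23.18 servings → $16.23.
banana only: max(11.0/0.3, 510/11) = 46.36 servings → $11.59.
bell pepper + broccoli: the both-tight solution has a negative serving — not a feasible corner.
bell pepper + spinach with both tight: 2.24 servings and 3.529 servings → $4.71.
bell pepper + banana with both tight: 0.6107 servings and 35.65 servings → $9.52.
broccoli + spinach with both tight: 3.672 servings and 2.486 servings → $6.15.
broccoli + banana with both tight: 1.275 servings and 31.99 servings → $9.53.
spinach + banana: intersection lies outside the first quadrant.
Cheapest feasible corner: $4.71.

$4.71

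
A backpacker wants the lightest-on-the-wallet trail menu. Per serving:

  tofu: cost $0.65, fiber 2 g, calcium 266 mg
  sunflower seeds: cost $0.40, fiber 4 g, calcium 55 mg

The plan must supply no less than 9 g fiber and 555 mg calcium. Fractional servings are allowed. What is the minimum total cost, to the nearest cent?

tofu only: max(9/2, 555/266) = 4.5 servings → $2.92.
sunflower seeds only: max(9/4, 555/55) = 10.09 servings → $4.04.
tofu + sunflower seeds with both tight: 1.808 servings and 1.346 servings → $1.71.
The minimum over all feasible corners is $1.71.

$1.71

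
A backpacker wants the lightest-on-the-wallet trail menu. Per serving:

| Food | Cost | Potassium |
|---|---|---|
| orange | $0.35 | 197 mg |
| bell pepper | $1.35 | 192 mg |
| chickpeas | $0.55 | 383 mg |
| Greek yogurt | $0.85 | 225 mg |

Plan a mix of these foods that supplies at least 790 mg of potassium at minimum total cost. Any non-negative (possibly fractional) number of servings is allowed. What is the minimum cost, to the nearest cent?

$1.13

Cost per mg of potassium: chickpeas $0.0014, orange $0.0018, Greek yogurt $0.0038, bell pepper $0.0070.
With no serving limits, use only chickpeas: 790 mg / 383 mg = 2.063 servings × $0.55 = $1.13.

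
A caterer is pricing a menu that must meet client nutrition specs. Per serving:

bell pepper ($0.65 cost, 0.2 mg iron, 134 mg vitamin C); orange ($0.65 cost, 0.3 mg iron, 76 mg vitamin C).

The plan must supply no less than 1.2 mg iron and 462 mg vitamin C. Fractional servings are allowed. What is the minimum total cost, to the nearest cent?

Compare the cost at each extreme point of the feasible region.
bell pepper only: max(1.2/0.2, 462/134) = 6 servings → $3.90.
orange only: max(1.2/0.3, 462/76) = 6.079 servings → $3.95.
bell pepper + orange with both tight: 1.896 servings and 2.736 servings → $3.01.
The minimum over all feasible corners is $3.01.

$3.01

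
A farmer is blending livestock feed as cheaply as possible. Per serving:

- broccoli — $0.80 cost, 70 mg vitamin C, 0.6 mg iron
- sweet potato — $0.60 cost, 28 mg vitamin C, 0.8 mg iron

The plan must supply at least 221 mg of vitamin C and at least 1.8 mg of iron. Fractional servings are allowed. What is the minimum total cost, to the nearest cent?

$2.53

Check every corner: each single food scaled to meet both minima, and each pair solved so both constraints bind.
broccoli only: max(221/70, 1.8/0.6) = 3.157 servings → $2.53.
sweet potato only: max(221/28, 1.8/0.8) = 7.893 servings → $4.74.
broccoli + sweet potato: intersection lies outside the first quadrant.
So the least-cost plan costs $2.53.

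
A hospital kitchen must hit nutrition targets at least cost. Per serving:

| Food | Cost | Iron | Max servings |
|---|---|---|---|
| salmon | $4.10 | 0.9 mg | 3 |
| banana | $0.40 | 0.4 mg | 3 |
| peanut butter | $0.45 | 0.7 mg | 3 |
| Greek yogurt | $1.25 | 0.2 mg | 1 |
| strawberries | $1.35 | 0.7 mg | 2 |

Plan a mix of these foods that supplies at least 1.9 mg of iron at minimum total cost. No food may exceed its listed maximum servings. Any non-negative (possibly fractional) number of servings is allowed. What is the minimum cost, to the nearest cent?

$1.22

Cost per mg of iron: peanut butter $0.6429, banana $1.0000, strawberries $1.9286, salmon $4.5556, Greek yogurt $6.2500.
Take 2.714 servings of peanut butter: +1.9 mg iron for $1.22 (total $1.22, still need 0.0 mg).
Filling from the cheapest source first is optimal under one linear minimum: $1.22.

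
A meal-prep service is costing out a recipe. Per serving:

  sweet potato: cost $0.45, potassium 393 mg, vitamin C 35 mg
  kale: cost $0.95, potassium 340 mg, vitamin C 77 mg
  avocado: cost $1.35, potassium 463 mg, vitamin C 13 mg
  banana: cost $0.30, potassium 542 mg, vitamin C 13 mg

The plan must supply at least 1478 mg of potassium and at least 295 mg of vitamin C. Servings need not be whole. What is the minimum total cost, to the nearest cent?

Minimising a linear cost over {potassium ≥ 1478, vitamin C ≥ 295, servings ≥ 0} — the optimum is at a vertex, using one or two foods.
sweet potato only: max(1478/393, 295/35) = 8.429 servings → $3.79.
kale only: max(1478/340, 295/77) = 4.347 servings → $4.13.
avocado only: max(1478/463, 295/13) = 22.69 servings → $30.63.
banana only: max(1478/542, 295/13) = 22.69 servings → $6.81.
sweet potato + kale with both tight: 0.7356 servings and 3.497 servings → $3.65.
sweet potato + avocado with both targets exact would need a negative amount; discard.
sweet potato + banana: the both-tight solution has a negative serving — not a feasible corner.
kale + avocado with both tight: 3.758 servings and 0.4325 servings → $4.15.
kale + banana with both tight: 3.77 servings and 0.362 servings → $3.69.
avocado + banana with both targets exact would need a negative amount; discard.
The minimum over all feasible corners is $3.65.

$3.65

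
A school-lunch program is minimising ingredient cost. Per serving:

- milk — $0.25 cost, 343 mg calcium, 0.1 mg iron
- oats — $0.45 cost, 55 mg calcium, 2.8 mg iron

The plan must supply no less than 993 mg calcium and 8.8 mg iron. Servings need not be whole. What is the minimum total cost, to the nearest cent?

$1.98

At the optimum either one food covers both requirements or two foods hit both targets exactly; no other combination can be cheaper.
milk only: max(993/343, 8.8/0.1) = 88 servings → $22.00.
oats only: max(993/55, 8.8/2.8) = 18.05 servings → $8.12.
milk + oats with both tight: 2.405 servings and 3.057 servings → $1.98.
So the least-cost plan costs $1.98.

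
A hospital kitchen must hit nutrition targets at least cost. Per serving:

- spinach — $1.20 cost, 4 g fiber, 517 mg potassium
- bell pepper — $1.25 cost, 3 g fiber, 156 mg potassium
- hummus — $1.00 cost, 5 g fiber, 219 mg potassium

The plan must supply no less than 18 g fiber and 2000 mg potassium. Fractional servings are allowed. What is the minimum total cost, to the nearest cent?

Minimising a linear cost over {fiber ≥ 18, potassium ≥ 2000, servings ≥ 0} — the optimum is at a vertex, using one or two foods.
spinach only: max(18/4, 2000/517) = 4.5 servings → $5.40.
bell pepper only: max(18/3, 2000/156) = 12.82 servings → $16.03.
hummus only: max(18/5, 2000/219) = 9.132 servings → $9.13.
spinach + bell pepper with both tight: 3.443 servings and 1.409 servings → $5.89.
spinach + hummus with both tight: 3.545 servings and 0.7642 servings → $5.02.
bell pepper + hummus with both targets exact would need a negative amount; discard.
The minimum over all feasible corners is $5.02.

$5.02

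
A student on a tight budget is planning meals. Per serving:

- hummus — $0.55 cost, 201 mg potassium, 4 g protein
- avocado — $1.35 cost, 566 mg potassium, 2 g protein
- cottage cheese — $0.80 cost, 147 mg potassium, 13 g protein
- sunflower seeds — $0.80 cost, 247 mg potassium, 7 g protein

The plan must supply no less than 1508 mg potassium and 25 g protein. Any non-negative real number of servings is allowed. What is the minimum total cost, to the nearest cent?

This is a tiny linear program; its minimum lies at a vertex of the feasible set. List the vertices and price them.
hummus only: max(1508/201, 25/4) = 7.502 servings → $4.13.
avocado only: max(1508/566, 25/2) = 12.5 servings → $16.88.
cottage cheese only: max(1508/147, 25/13) = 10.26 servings → $8.21.
sunflower seeds only: max(1508/247, 25/7) = 6.105 servings → $4.88.
hummus + avocado with both tight: 5.98 servings and 0.5408 servings → $4.02.
hummus + cottage cheese: intersection lies outside the first quadrant.
hummus + sunflower seeds: intersection lies outside the first quadrant.
avocado + cottage cheese with both tight: 2.255 servings and 1.576 servings → $4.31.
avocado + sunflower seeds with both tight: 1.263 servings and 3.21 servings → $4.27.
cottage cheese + sunflower seeds: the both-tight solution has a negative serving — not a feasible corner.
The minimum over all feasible corners is $4.02.

$4.02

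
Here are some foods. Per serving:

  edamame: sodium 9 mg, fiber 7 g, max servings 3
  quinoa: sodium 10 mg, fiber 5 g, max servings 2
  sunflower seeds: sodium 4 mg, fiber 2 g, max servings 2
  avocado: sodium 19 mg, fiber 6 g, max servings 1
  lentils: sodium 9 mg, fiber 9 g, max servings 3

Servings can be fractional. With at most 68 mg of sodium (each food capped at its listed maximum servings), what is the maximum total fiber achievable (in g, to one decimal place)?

55.0 g

Fiber per mg sodium: lentils 1, edamame 0.7778, quinoa 0.5, sunflower seeds 0.5, avocado 0.3158.
Take 3 servings of lentils: uses 27 mg sodium, +27.0 g fiber (running total 27.0 g).
Take 3 servings of edamame: uses 27 mg sodium, +21.0 g fiber (running total 48.0 g).
Take 1.4 servings of quinoa: uses 14 mg sodium, +7.0 g fiber (running total 55.0 g).
Greedy by best ratio exhausts the sodium allowance optimally: 55.0 g.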